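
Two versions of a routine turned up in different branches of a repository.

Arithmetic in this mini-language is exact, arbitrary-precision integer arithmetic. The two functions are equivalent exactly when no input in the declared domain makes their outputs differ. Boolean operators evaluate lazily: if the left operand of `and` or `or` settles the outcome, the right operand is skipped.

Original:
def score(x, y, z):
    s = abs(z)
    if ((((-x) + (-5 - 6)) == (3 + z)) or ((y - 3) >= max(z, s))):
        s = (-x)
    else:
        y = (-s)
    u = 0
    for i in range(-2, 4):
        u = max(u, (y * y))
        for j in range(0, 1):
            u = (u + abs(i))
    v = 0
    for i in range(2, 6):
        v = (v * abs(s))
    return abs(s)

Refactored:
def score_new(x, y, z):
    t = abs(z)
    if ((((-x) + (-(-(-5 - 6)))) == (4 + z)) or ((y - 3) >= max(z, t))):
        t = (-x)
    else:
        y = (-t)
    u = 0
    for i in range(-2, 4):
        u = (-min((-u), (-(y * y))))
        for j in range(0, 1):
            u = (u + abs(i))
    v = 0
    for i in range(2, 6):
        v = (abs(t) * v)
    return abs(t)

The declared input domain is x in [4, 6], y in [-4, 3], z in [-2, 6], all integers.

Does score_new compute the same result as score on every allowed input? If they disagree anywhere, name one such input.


Equivalent. The one real change (`3` became `4`) has no effect anywhere in the declared ranges.
Every one of the 216 inputs gives matching results.
As a probe, take x=5, y=2, z=0: score runs s becomes 0; next ((((-x) + (-5 - 6)) == (3 + z)) or ((y - 3) >= max(z, s))) evaluates to false; next y becomes 0; next u becomes 0; next at i=-2:; next u becomes 0; next at j=0:; next u becomes 2; next at i=-1:; next u becomes 2; next at j=0:; next u becomes 3; next at i=0:; next u becomes 3; next at j=0:; next u becomes 3; next at i=1:; next u becomes 3; next at j=0:; next u becomes 4; next at i=2:; next u becomes 4; next at j=0:; next u becomes 6; next at i=3:; next u becomes 6; next at j=0:; next u becomes 9; next v becomes 0; next at i=2:; next v becomes 0; next at i=3:; next v becomes 0; next at i=4:; next v becomes 0; next at i=5:; next v becomes 0; next final value 0; score_new runs t becomes 0; next ((((-x) + (-(-(-5 - 6)))) == (4 + z)) or ((y - 3) >= max(z, t))) evaluates to false; next y becomes 0; next u becomes 0; next at i=-2:; next u becomes 0; next at j=0:; next u becomes 2; next at i=-1:; next u becomes 2; next at j=0:; next u becomes 3; next at i=0:; next u becomes 3; next at j=0:; next u becomes 3; next at i=1:; next u becomes 3; next at j=0:; next u becomes 4; next at i=2:; next u becomes 4; next at j=0:; next u becomes 6; next at i=3:; next u becomes 6; next at j=0:; next u becomes 9; next v becomes 0; next at i=2:; next v becomes 0; next at i=3:; next v becomes 0; next at i=4:; next v becomes 0; next at i=5:; next v becomes 0; next final value 0; both end at 0.
verdict: equivalent


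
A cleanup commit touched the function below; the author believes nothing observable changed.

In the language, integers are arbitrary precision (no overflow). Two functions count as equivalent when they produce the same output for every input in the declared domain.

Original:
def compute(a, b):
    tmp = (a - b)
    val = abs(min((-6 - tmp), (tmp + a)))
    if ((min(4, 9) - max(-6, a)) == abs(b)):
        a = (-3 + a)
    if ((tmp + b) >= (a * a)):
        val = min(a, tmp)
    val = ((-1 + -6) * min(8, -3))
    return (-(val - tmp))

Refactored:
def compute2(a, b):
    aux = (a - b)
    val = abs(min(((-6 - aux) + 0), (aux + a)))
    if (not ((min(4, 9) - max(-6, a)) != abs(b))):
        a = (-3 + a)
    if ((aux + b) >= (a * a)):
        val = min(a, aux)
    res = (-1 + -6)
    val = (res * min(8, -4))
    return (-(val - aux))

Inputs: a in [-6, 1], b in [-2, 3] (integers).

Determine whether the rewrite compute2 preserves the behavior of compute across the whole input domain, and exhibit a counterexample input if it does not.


Take a=-6, b=-2.
compute: tmp becomes -4; next val becomes 10; next ((min(4, 9) - max(-6, a)) == abs(b)) evaluates to false; next ((tmp + b) >= (a * a)) evaluates to false; next val becomes 21; next final value -25
compute2: aux becomes -4; next val becomes 10; next (not ((min(4, 9) - max(-6, a)) != abs(b))) evaluates to false; next ((aux + b) >= (a * a)) evaluates to false; next res becomes -7; next val becomes 28; next final value -32
-25 vs -32 — the two versions disagree here.
verdict: not equivalent; witness: a=-6, b=-2


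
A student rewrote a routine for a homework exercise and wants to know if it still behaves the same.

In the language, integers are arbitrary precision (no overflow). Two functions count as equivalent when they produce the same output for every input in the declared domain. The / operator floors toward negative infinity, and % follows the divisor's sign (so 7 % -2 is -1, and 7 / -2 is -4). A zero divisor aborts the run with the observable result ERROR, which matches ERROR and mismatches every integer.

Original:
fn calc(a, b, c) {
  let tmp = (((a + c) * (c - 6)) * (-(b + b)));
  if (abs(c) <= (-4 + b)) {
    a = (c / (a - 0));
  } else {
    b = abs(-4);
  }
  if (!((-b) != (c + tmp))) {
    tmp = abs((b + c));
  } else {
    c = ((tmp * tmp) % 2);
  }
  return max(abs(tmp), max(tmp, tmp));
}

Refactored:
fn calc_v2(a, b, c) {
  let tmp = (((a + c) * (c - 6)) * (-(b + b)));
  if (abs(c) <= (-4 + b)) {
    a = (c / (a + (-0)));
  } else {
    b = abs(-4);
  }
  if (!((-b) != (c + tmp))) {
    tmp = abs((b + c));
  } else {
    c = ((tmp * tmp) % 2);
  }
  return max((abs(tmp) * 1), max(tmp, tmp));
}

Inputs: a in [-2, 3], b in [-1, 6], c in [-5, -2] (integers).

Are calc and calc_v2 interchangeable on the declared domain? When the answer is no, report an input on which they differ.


Comparing the listings, the differences include: constant usage differs, arithmetic usage differs.
Tracing a=-2, b=4, c=-5: calc: tmp := -616 | (abs(c) <= (-4 + b)): false | b := 4 | (!((-b) != (c + tmp))): false | c := 0 | result 616 | calc_v2: tmp := -616 | (abs(c) <= (-4 + b)): false | b := 4 | (!((-b) != (c + tmp))): false | c := 0 | result 616 — matching result 616.
An exhaustive pass over the 192 declared inputs shows identical outputs.
verdict: equivalent


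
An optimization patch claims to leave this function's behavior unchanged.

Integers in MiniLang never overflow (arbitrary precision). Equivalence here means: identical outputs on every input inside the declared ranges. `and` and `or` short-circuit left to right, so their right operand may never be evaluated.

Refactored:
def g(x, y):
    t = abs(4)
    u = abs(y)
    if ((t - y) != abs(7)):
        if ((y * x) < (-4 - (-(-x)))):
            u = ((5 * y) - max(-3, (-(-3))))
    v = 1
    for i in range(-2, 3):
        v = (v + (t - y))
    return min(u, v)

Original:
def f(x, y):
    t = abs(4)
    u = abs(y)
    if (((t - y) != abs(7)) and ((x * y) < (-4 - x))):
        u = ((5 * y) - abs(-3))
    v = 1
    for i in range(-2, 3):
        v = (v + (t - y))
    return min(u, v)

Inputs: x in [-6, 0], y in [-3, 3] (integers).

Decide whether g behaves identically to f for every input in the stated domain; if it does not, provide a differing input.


The two versions differ — the changes include branching structure differs; also statement counts differ; also boolean connective usage differs; also min/max/abs usage differs; also constant usage differs.
As a probe, take x=-3, y=-1: f runs t becomes 4; next u becomes 1; next (((t - y) != abs(7)) and ((x * y) < (-4 - x))) evaluates to false; next v becomes 1; next at i=-2:; next v becomes 6; next at i=-1:; next v becomes 11; next at i=0:; next v becomes 16; next at i=1:; next v becomes 21; next at i=2:; next v becomes 26; next final value 1; g runs t becomes 4; next u becomes 1; next ((t - y) != abs(7)) evaluates to true; next ((y * x) < (-4 - (-(-x)))) evaluates to false; next v becomes 1; next at i=-2:; next v becomes 6; next at i=-1:; next v becomes 11; next at i=0:; next v becomes 16; next at i=1:; next v becomes 21; next at i=2:; next v becomes 26; next final value 1; both end at 1.
Across all 49 domain points the two functions coincide.
verdict: equivalent


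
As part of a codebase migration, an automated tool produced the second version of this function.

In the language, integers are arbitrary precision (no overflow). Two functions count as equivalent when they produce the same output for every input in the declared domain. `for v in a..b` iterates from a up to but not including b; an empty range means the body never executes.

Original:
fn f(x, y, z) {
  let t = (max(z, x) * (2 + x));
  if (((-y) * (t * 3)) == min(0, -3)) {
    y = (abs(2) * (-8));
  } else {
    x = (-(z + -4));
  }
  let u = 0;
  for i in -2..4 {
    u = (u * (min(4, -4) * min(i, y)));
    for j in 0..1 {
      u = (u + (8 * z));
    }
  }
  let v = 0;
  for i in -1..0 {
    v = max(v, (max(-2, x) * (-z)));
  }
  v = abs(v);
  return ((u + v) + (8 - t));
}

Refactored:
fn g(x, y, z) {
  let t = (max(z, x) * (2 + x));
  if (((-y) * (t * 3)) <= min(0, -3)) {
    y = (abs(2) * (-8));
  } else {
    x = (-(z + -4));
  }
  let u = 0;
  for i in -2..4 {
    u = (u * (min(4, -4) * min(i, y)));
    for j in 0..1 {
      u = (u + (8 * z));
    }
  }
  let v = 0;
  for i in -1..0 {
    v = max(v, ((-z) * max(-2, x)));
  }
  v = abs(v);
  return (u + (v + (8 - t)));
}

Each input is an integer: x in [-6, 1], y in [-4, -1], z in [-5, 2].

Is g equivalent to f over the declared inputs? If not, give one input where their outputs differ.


Input x=-6, y=-4, z=1: 8947860 from f versus 8726282774 from g.
verdict: not equivalent; witness: x=-6, y=-4, z=1


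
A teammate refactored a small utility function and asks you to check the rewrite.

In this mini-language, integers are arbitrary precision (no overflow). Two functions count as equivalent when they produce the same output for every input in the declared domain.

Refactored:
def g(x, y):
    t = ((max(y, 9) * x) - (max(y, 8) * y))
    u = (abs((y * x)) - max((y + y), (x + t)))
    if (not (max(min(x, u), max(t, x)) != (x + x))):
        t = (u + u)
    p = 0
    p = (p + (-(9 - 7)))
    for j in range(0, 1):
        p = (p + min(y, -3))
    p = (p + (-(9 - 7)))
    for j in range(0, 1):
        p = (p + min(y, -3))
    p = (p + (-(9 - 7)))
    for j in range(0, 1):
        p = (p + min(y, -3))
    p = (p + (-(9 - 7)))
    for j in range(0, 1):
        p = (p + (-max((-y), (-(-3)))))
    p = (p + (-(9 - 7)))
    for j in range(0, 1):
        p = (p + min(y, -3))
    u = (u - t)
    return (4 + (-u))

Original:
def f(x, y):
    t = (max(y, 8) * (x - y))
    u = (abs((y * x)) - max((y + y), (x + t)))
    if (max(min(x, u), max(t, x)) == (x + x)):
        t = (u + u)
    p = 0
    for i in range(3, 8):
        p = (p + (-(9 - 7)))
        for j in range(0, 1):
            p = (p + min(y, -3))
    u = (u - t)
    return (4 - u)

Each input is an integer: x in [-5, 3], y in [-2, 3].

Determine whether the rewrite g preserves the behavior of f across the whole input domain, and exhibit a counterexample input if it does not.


There is a counterexample at x=-5, y=-2: -34 on one side, -39 on the other.
f: t becomes -24; next u becomes 14; next (max(min(x, u), max(t, x)) == (x + x)) evaluates to false; next p becomes 0; next at i=3:; next p becomes -2; next at j=0:; next p becomes -5; next at i=4:; next p becomes -7; next at j=0:; next p becomes -10; next at i=5:; next p becomes -12; next at j=0:; next p becomes -15; next at i=6:; next p becomes -17; next at j=0:; next p becomes -20; next at i=7:; next p becomes -22; next at j=0:; next p becomes -25; next u becomes 38; next final value -34
g: t becomes -29; next u becomes 14; next (not (max(min(x, u), max(t, x)) != (x + x))) evaluates to false; next p becomes 0; next p becomes -2; next at j=0:; next p becomes -5; next p becomes -7; next at j=0:; next p becomes -10; next p becomes -12; next at j=0:; next p becomes -15; next p becomes -17; next at j=0:; next p becomes -20; next p becomes -22; next at j=0:; next p becomes -25; next u becomes 43; next final value -39
verdict: not equivalent; witness: x=-5, y=-2


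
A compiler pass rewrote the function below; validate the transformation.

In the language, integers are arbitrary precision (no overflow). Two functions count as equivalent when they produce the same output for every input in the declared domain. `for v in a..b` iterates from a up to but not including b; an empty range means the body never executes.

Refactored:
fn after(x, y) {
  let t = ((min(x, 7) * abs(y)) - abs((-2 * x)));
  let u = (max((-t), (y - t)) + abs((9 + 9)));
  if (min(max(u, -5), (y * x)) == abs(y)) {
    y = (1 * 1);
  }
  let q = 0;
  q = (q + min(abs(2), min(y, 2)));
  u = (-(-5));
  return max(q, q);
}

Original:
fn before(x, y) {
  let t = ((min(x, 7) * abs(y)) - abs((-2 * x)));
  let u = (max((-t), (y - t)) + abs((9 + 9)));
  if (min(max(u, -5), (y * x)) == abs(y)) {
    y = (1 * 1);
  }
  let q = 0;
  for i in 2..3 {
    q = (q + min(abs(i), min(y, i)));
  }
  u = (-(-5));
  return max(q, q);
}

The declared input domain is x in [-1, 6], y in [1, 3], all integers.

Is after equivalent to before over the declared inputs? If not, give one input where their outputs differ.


The two versions differ — the changes include loop structure differs; also statement counts differ; also constant usage differs; also local variable names differ.
Tracing x=1, y=1: before: t=-1, then u=20, then (min(max(u, -5), (y * x)) == abs(y)) is true, then y=1, then q=0, then (i=2), then q=1, then u=5, then returns 1 | after: t=-1, then u=20, then (min(max(u, -5), (y * x)) == abs(y)) is true, then y=1, then q=0, then q=1, then u=5, then returns 1 — matching result 1.
Across all 24 domain points the two functions coincide.
verdict: equivalent


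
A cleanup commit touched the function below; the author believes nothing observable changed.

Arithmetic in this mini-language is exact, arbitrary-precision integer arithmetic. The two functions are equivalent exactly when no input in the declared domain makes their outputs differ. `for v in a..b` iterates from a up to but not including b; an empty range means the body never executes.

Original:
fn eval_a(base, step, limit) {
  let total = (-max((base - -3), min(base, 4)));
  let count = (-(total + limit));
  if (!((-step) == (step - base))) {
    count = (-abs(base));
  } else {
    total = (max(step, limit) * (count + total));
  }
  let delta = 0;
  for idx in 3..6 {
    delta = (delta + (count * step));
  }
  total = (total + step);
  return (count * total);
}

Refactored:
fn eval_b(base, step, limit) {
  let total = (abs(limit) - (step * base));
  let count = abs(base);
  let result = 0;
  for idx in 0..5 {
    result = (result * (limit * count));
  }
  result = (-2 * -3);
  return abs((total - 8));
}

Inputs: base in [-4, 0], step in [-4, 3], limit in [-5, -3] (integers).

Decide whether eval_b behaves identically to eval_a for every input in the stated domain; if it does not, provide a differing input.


Input base=-4, step=-4, limit=-5: 12 from eval_a versus 19 from eval_b.
verdict: not equivalent; witness: base=-4, step=-4, limit=-5


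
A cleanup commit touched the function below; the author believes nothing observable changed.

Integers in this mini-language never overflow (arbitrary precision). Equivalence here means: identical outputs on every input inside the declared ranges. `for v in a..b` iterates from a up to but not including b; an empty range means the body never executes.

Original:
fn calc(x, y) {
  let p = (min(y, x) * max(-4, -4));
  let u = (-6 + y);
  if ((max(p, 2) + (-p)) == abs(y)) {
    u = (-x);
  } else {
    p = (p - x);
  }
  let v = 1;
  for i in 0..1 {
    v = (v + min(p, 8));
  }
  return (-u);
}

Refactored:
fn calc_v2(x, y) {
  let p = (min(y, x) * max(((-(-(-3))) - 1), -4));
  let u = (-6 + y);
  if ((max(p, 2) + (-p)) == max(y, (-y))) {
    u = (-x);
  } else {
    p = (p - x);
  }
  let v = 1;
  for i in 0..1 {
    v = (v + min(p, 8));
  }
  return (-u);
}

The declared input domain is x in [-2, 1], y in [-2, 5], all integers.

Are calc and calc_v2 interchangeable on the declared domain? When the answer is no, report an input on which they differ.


Changes here: min/max/abs usage differs, and arithmetic usage differs, and constant usage differs; the full 32-point sweep finds no disagreement.
verdict: equivalent


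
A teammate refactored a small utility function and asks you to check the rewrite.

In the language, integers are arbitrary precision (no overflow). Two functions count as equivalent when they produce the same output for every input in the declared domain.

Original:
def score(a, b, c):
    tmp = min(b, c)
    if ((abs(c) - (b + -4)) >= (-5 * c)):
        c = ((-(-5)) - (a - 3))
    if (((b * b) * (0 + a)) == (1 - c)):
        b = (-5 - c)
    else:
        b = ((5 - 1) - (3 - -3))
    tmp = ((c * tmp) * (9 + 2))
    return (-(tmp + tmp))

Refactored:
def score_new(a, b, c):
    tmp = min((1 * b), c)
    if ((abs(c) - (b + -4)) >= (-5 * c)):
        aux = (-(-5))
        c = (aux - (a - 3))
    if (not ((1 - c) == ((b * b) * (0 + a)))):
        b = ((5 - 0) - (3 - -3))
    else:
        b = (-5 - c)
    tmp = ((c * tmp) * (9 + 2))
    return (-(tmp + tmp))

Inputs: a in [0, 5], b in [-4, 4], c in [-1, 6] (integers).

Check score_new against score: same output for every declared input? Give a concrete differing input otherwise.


Equivalent. The suspicious edit (`1` became `0`) never changes the result for any input inside the declared domain.
Sweeping the whole domain (432 inputs) finds no disagreement.
Spot check at a=3, b=-3, c=3 — score: tmp := -3 | ((abs(c) - (b + -4)) >= (-5 * c)): true | c := 5 | (((b * b) * (0 + a)) == (1 - c)): false | b := -2 | tmp := -165 | result 330. score_new: tmp := -3 | ((abs(c) - (b + -4)) >= (-5 * c)): true | aux := 5 | c := 5 | (not ((1 - c) == ((b * b) * (0 + a)))): true | b := -1 | tmp := -165 | result 330. Both give 330.
verdict: equivalent


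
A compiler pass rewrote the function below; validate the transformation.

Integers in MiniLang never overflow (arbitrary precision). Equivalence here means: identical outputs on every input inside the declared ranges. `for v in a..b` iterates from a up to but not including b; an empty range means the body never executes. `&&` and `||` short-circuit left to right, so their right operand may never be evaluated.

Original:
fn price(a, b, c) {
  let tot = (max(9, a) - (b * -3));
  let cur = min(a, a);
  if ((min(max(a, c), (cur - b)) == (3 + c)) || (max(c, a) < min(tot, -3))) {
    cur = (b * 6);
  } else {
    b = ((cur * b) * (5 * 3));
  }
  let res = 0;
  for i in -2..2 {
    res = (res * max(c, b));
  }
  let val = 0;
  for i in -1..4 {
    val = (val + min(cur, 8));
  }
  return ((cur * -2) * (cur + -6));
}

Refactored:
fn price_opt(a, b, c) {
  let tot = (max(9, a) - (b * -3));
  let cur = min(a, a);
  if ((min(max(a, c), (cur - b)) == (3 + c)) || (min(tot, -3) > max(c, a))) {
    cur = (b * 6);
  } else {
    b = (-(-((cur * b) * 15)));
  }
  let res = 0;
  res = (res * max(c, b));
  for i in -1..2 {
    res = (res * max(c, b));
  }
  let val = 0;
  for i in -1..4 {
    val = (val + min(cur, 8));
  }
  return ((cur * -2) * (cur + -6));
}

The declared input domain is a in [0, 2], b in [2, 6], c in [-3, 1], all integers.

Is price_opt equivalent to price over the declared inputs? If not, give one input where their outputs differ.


The two are interchangeable: statement counts differ, and min/max/abs usage differs, and constant usage differs, and loop structure differs, and comparison usage differs, and every declared input agrees.
As a probe, take a=2, b=3, c=-2: price runs tot becomes 18; next cur becomes 2; next ((min(max(a, c), (cur - b)) == (3 + c)) || (max(c, a) < min(tot, -3))) evaluates to false; next b becomes 90; next res becomes 0; next at i=-2:; next res becomes 0; next at i=-1:; next res becomes 0; next at i=0:; next res becomes 0; next at i=1:; next res becomes 0; next val becomes 0; next at i=-1:; next val becomes 2; next at i=0:; next val becomes 4; next at i=1:; next val becomes 6; next at i=2:; next val becomes 8; next at i=3:; next val becomes 10; next final value 16; price_opt runs tot becomes 18; next cur becomes 2; next ((min(max(a, c), (cur - b)) == (3 + c)) || (min(tot, -3) > max(c, a))) evaluates to false; next b becomes 90; next res becomes 0; next res becomes 0; next at i=-1:; next res becomes 0; next at i=0:; next res becomes 0; next at i=1:; next res becomes 0; next val becomes 0; next at i=-1:; next val becomes 2; next at i=0:; next val becomes 4; next at i=1:; next val becomes 6; next at i=2:; next val becomes 8; next at i=3:; next val becomes 10; next final value 16; both end at 16.
Every one of the 75 inputs gives matching results.
verdict: equivalent


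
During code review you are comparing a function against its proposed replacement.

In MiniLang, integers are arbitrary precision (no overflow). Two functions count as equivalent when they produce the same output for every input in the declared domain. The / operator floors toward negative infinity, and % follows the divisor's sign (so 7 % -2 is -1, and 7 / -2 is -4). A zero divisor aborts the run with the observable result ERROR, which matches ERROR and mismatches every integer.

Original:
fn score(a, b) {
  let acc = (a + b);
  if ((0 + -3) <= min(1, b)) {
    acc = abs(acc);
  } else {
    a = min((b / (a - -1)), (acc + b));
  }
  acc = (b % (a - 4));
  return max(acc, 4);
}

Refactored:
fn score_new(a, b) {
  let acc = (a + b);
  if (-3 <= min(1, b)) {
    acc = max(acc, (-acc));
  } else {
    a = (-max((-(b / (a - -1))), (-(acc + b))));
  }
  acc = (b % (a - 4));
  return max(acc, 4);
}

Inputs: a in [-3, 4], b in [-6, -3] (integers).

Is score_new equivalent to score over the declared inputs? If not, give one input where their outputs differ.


Differences: constant usage differs; and min/max/abs usage differs; and arithmetic usage differs — yet all 32 inputs agree.
verdict: equivalent


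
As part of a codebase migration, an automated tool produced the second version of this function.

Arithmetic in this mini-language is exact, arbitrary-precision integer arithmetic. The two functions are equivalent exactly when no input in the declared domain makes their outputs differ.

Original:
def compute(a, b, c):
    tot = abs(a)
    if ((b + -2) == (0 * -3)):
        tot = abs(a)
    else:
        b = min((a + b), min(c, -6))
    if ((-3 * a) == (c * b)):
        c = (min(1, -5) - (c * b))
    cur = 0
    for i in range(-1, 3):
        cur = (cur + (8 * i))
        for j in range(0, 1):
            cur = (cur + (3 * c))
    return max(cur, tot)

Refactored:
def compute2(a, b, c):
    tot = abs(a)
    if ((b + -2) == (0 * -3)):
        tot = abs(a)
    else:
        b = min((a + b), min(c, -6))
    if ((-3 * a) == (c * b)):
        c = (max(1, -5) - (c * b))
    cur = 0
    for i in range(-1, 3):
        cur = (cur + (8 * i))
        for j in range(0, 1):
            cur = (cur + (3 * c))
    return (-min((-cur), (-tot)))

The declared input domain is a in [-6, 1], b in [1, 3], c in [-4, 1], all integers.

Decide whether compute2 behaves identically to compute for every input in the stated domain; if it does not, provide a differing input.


Consider the input a=0, b=1, c=0.
compute: tot becomes 0; next ((b + -2) == (0 * -3)) evaluates to false; next b becomes -6; next ((-3 * a) == (c * b)) evaluates to true; next c becomes -5; next cur becomes 0; next at i=-1:; next cur becomes -8; next at j=0:; next cur becomes -23; next at i=0:; next cur becomes -23; next at j=0:; next cur becomes -38; next at i=1:; next cur becomes -30; next at j=0:; next cur becomes -45; next at i=2:; next cur becomes -29; next at j=0:; next cur becomes -44; next final value 0
compute2: tot becomes 0; next ((b + -2) == (0 * -3)) evaluates to false; next b becomes -6; next ((-3 * a) == (c * b)) evaluates to true; next c becomes 1; next cur becomes 0; next at i=-1:; next cur becomes -8; next at j=0:; next cur becomes -5; next at i=0:; next cur becomes -5; next at j=0:; next cur becomes -2; next at i=1:; next cur becomes 6; next at j=0:; next cur becomes 9; next at i=2:; next cur becomes 25; next at j=0:; next cur becomes 28; next final value 28
0 != 28, so the rewrite changes behavior.
verdict: not equivalent; witness: a=0, b=1, c=0


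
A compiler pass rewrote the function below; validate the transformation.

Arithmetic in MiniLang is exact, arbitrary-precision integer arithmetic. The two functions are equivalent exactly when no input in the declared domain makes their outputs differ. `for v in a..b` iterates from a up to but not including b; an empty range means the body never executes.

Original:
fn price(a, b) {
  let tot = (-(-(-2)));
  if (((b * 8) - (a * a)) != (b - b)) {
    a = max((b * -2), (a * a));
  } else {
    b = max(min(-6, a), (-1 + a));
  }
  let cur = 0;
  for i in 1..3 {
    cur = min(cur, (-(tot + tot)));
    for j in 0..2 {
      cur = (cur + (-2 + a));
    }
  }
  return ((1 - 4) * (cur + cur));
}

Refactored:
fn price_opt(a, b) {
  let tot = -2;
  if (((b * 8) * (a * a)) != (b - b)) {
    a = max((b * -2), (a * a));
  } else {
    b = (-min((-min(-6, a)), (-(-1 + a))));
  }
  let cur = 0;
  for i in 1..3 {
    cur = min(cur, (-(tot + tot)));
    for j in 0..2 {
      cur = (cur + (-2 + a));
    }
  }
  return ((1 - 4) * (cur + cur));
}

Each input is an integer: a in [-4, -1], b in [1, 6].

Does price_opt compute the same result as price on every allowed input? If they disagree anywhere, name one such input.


The rewrite breaks on a=-4, b=2, where the results are 144 and -192.
price: tot := -2 | (((b * 8) - (a * a)) != (b - b)): false | b := -5 | cur := 0 | iter i=1: | cur := 0 | iter j=0: | cur := -6 | iter j=1: | cur := -12 | iter i=2: | cur := -12 | iter j=0: | cur := -18 | iter j=1: | cur := -24 | result 144
price_opt: tot := -2 | (((b * 8) * (a * a)) != (b - b)): true | a := 16 | cur := 0 | iter i=1: | cur := 0 | iter j=0: | cur := 14 | iter j=1: | cur := 28 | iter i=2: | cur := 4 | iter j=0: | cur := 18 | iter j=1: | cur := 32 | result -192
verdict: not equivalent; witness: a=-4, b=2


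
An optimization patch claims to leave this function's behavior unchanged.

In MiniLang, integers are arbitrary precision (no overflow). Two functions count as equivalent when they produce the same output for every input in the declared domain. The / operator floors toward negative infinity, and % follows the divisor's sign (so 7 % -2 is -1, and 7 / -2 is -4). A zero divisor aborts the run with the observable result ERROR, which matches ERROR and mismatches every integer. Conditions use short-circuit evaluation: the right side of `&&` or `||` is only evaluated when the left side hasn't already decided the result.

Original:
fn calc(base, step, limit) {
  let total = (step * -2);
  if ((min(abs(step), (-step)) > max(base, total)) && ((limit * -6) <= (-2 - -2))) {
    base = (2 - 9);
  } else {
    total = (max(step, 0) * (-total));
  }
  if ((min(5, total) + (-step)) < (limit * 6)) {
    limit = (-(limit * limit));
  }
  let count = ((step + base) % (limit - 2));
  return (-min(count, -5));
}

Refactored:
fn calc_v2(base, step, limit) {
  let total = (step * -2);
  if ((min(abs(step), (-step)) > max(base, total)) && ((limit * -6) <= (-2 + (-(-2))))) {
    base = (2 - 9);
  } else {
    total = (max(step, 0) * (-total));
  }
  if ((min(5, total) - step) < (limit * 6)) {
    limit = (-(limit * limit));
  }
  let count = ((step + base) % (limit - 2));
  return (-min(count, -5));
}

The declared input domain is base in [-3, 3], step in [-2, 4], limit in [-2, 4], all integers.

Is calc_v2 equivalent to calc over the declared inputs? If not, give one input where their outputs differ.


The two versions differ — the changes include same computation, different form.
One worked example (base=-3, step=3, limit=-1) — calc: total := -6 | ((min(abs(step), (-step)) > max(base, total)) && ((limit * -6) <= (-2 - -2))): false | total := 18 | ((min(5, total) + (-step)) < (limit * 6)): false | count := 0 | result 5; calc_v2: total := -6 | ((min(abs(step), (-step)) > max(base, total)) && ((limit * -6) <= (-2 + (-(-2))))): false | total := 18 | ((min(5, total) - step) < (limit * 6)): false | count := 0 | result 5; agreement on 5.
Every one of the 343 inputs gives matching results.
verdict: equivalent


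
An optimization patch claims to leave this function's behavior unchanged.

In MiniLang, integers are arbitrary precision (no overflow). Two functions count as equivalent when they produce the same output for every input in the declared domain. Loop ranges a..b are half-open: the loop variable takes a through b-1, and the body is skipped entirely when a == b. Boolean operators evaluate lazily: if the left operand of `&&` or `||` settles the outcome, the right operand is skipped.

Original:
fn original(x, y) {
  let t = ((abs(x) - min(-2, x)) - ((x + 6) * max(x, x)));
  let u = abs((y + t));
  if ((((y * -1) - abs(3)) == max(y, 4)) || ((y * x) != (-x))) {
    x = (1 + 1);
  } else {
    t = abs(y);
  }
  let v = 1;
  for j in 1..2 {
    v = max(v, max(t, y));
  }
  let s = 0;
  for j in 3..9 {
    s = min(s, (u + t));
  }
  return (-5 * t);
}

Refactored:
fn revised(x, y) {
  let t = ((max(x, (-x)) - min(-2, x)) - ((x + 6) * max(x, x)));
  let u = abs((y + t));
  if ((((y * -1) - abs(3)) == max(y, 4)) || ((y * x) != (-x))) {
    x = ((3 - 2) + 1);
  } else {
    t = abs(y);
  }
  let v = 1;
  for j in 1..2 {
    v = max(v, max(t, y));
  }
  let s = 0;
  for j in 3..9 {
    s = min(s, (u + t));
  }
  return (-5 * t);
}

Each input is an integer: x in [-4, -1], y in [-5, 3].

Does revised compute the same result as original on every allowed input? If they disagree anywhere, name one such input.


Behavior is preserved: although constant usage differs, plus min/max/abs usage differs, plus arithmetic usage differs, the outputs never diverge.
As a probe, take x=-1, y=-5: original runs t becomes 8; next u becomes 3; next ((((y * -1) - abs(3)) == max(y, 4)) || ((y * x) != (-x))) evaluates to true; next x becomes 2; next v becomes 1; next at j=1:; next v becomes 8; next s becomes 0; next at j=3:; next s becomes 0; next at j=4:; next s becomes 0; next at j=5:; next s becomes 0; next at j=6:; next s becomes 0; next at j=7:; next s becomes 0; next at j=8:; next s becomes 0; next final value -40; revised runs t becomes 8; next u becomes 3; next ((((y * -1) - abs(3)) == max(y, 4)) || ((y * x) != (-x))) evaluates to true; next x becomes 2; next v becomes 1; next at j=1:; next v becomes 8; next s becomes 0; next at j=3:; next s becomes 0; next at j=4:; next s becomes 0; next at j=5:; next s becomes 0; next at j=6:; next s becomes 0; next at j=7:; next s becomes 0; next at j=8:; next s becomes 0; next final value -40; both end at -40.
Every one of the 36 inputs gives matching results.
verdict: equivalent


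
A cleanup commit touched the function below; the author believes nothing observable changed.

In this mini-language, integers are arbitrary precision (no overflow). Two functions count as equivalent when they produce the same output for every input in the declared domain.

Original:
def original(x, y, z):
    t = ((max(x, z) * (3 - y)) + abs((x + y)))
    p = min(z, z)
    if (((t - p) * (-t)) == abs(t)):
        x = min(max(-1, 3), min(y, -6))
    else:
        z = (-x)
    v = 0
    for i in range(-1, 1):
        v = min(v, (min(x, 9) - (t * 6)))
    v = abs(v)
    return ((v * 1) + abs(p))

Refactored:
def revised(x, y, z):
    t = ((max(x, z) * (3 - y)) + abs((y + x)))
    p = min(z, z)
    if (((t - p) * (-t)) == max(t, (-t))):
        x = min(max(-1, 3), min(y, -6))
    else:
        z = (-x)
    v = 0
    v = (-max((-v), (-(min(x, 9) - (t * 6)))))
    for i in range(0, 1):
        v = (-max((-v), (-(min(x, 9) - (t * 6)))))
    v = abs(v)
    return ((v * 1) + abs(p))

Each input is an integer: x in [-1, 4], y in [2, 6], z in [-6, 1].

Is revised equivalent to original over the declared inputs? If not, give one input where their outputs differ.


The two are interchangeable: arithmetic usage differs, plus constant usage differs, plus loop structure differs, plus min/max/abs usage differs, plus statement counts differ, and every declared input agrees.
Spot check at x=1, y=2, z=-2 — original: t := 4 | p := -2 | (((t - p) * (-t)) == abs(t)): false | z := -1 | v := 0 | iter i=-1: | v := -23 | iter i=0: | v := -23 | v := 23 | result 25. revised: t := 4 | p := -2 | (((t - p) * (-t)) == max(t, (-t))): false | z := -1 | v := 0 | v := -23 | iter i=0: | v := -23 | v := 23 | result 25. Both give 25.
Checked all 240 inputs in the declared domain: the outputs agree on every one.
verdict: equivalent


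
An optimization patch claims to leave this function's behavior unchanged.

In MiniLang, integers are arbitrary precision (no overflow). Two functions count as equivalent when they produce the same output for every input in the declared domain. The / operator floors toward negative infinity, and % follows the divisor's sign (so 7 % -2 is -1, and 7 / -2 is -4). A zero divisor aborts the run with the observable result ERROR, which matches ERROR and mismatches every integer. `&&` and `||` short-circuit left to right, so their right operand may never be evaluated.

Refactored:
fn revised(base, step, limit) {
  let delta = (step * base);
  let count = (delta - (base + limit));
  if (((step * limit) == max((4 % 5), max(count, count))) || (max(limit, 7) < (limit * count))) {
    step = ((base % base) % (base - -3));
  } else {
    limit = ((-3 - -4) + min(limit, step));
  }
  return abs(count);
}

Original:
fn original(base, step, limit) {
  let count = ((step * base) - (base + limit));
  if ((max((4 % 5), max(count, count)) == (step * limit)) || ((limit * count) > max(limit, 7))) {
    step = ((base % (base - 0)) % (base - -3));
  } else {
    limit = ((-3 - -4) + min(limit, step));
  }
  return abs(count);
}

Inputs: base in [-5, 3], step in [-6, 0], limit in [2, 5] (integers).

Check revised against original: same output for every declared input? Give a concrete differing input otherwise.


This is a faithful refactor — local variable names differ; also arithmetic usage differs; also constant usage differs; also comparison usage differs; also statement counts differ, but the computed results match everywhere.
As a probe, take base=-4, step=-6, limit=2: original runs count=26, then ((max((4 % 5), max(count, count)) == (step * limit)) || ((limit * count) > max(limit, 7))) is true, then step=0, then returns 26; revised runs delta=24, then count=26, then (((step * limit) == max((4 % 5), max(count, count))) || (max(limit, 7) < (limit * count))) is true, then step=0, then returns 26; both end at 26.
Sweeping the whole domain (252 inputs) finds no disagreement.
verdict: equivalent


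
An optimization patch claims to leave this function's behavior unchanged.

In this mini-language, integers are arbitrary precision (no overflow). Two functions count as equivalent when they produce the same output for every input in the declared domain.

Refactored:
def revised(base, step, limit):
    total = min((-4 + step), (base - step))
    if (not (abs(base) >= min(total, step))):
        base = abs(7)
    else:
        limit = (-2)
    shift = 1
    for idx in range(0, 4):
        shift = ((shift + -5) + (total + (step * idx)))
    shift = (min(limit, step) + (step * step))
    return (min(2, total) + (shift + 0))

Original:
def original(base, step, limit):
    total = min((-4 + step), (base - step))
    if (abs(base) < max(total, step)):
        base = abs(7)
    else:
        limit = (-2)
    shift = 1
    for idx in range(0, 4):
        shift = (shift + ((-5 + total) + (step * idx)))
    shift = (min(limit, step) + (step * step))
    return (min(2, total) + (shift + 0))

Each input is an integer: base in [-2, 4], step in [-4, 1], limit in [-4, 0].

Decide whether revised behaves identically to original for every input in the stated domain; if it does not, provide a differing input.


Try base=0, step=1, limit=-4.
original: total = -3; (abs(base) < max(total, step)) -> true; base = 7; shift = 1; [idx=0]; shift = -7; [idx=1]; shift = -14; [idx=2]; shift = -20; [idx=3]; shift = -25; shift = -3; return -6
revised: total = -3; (not (abs(base) >= min(total, step))) -> false; limit = -2; shift = 1; [idx=0]; shift = -7; [idx=1]; shift = -14; [idx=2]; shift = -20; [idx=3]; shift = -25; shift = -1; return -4
-6 vs -4 — the two versions disagree here.
verdict: not equivalent; witness: base=0, step=1, limit=-4


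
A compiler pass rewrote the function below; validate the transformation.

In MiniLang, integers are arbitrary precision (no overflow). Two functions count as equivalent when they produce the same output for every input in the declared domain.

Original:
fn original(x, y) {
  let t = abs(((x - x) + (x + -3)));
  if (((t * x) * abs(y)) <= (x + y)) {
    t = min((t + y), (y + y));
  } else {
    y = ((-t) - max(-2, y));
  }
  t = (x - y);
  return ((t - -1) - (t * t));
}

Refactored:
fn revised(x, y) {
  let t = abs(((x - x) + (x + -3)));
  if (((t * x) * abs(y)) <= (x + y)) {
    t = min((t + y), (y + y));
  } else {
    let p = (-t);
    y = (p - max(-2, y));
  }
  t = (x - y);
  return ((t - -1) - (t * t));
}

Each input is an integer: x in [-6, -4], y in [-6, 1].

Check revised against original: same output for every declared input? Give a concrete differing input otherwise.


Equivalent — the differences include local variable names differ, and statement counts differ, yet no declared input distinguishes the two.
One worked example (x=-6, y=-1) — original: t = 9; (((t * x) * abs(y)) <= (x + y)) -> true; t = -2; t = -5; return -29; revised: t = 9; (((t * x) * abs(y)) <= (x + y)) -> true; t = -2; t = -5; return -29; agreement on -29.
Every one of the 24 inputs gives matching results.
verdict: equivalent


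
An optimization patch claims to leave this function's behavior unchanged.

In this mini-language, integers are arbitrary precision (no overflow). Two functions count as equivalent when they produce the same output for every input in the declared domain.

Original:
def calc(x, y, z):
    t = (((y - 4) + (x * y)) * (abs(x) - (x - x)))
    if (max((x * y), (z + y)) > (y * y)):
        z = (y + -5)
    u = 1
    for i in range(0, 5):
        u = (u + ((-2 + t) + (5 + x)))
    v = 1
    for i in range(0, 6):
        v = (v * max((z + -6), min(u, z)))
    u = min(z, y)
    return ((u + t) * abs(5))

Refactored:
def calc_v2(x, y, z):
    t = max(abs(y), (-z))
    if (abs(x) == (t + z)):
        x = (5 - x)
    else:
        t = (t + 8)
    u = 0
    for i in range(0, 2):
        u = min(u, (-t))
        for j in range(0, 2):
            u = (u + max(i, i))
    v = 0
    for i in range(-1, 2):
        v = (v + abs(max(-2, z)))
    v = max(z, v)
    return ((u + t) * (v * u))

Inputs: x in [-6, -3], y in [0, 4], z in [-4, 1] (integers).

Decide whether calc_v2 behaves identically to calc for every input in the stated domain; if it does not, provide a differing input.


Take x=-6, y=0, z=-4.
calc: t=-24, then (max((x * y), (z + y)) > (y * y)) is false, then u=1, then (i=0), then u=-26, then (i=1), then u=-53, then (i=2), then u=-80, then (i=3), then u=-107, then (i=4), then u=-134, then v=1, then (i=0), then v=-10, then (i=1), then v=100, then (i=2), then v=-1000, then (i=3), then v=10000, then (i=4), then v=-100000, then (i=5), then v=1000000, then u=-4, then returns -140
calc_v2: t=4, then (abs(x) == (t + z)) is false, then t=12, then u=0, then (i=0), then u=-12, then (j=0), then u=-12, then (j=1), then u=-12, then (i=1), then u=-12, then (j=0), then u=-11, then (j=1), then u=-10, then v=0, then (i=-1), then v=2, then (i=0), then v=4, then (i=1), then v=6, then v=6, then returns -120
-140 != -120, so the rewrite changes behavior.
verdict: not equivalent; witness: x=-6, y=0, z=-4


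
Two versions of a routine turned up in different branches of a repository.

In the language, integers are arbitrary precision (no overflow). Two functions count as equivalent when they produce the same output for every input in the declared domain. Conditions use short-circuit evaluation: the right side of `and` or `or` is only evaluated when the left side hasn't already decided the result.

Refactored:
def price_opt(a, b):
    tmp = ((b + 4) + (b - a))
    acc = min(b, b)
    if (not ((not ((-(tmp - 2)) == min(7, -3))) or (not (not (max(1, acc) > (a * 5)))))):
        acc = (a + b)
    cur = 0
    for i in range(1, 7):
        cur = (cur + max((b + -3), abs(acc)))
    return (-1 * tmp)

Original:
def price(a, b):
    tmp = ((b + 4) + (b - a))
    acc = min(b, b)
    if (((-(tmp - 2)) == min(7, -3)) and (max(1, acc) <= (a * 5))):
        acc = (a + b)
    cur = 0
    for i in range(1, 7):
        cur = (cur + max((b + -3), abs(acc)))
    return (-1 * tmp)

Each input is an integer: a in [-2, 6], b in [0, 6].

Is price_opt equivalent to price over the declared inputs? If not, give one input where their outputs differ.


Behavior is preserved: although comparison usage differs, and boolean connective usage differs, the outputs never diverge.
As a probe, take a=0, b=5: price runs tmp = 14; acc = 5; (((-(tmp - 2)) == min(7, -3)) and (max(1, acc) <= (a * 5))) -> false; cur = 0; [i=1]; cur = 5; [i=2]; cur = 10; [i=3]; cur = 15; [i=4]; cur = 20; [i=5]; cur = 25; [i=6]; cur = 30; return -14; price_opt runs tmp = 14; acc = 5; (not ((not ((-(tmp - 2)) == min(7, -3))) or (not (not (max(1, acc) > (a * 5)))))) -> false; cur = 0; [i=1]; cur = 5; [i=2]; cur = 10; [i=3]; cur = 15; [i=4]; cur = 20; [i=5]; cur = 25; [i=6]; cur = 30; return -14; both end at -14.
Across all 63 domain points the two functions coincide.
verdict: equivalent
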